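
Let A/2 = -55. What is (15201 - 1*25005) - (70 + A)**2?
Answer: -11404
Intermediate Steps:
A = -110 (A = 2*(-55) = -110)
(15201 - 1*25005) - (70 + A)**2 = (15201 - 1*25005) - (70 - 110)**2 = (15201 - 25005) - 1*(-40)**2 = -9804 - 1*1600 = -9804 - 1600 = -11404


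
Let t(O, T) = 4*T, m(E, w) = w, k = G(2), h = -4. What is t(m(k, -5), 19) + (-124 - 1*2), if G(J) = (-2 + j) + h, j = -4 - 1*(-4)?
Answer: -50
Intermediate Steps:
j = 0 (j = -4 + 4 = 0)
G(J) = -6 (G(J) = (-2 + 0) - 4 = -2 - 4 = -6)
k = -6
t(m(k, -5), 19) + (-124 - 1*2) = 4*19 + (-124 - 1*2) = 76 + (-124 - 2) = 76 - 126 = -50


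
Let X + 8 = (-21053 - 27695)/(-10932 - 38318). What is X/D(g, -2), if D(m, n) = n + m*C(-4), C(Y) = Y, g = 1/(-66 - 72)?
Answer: 5955597/1674500 ≈ 3.5566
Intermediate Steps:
g = -1/138 (g = 1/(-138) = -1/138 ≈ -0.0072464)
X = -172626/24625 (X = -8 + (-21053 - 27695)/(-10932 - 38318) = -8 - 48748/(-49250) = -8 - 48748*(-1/49250) = -8 + 24374/24625 = -172626/24625 ≈ -7.0102)
D(m, n) = n - 4*m (D(m, n) = n + m*(-4) = n - 4*m)
X/D(g, -2) = -172626/(24625*(-2 - 4*(-1/138))) = -172626/(24625*(-2 + 2/69)) = -172626/(24625*(-136/69)) = -172626/24625*(-69/136) = 5955597/1674500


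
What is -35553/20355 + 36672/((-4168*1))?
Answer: -37276811/3534985 ≈ -10.545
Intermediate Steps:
-35553/20355 + 36672/((-4168*1)) = -35553*1/20355 + 36672/(-4168) = -11851/6785 + 36672*(-1/4168) = -11851/6785 - 4584/521 = -37276811/3534985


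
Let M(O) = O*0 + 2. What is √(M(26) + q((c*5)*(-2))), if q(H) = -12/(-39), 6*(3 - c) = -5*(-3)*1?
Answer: √390/13 ≈ 1.5191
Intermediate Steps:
c = ½ (c = 3 - (-5*(-3))/6 = 3 - 5/2 = ½ ≈ 0.50000)
q(H) = 4/13 (q(H) = -12*(-1/39) = 4/13)
M(O) = 2 (M(O) = 0 + 2 = 2)
√(M(26) + q((c*5)*(-2))) = √(2 + 4/13) = √(30/13) = √390/13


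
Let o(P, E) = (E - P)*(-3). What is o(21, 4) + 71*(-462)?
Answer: -32751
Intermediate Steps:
o(P, E) = -3*E + 3*P
o(21, 4) + 71*(-462) = (-3*4 + 3*21) + 71*(-462) = (-12 + 63) - 32802 = 51 - 32802 = -32751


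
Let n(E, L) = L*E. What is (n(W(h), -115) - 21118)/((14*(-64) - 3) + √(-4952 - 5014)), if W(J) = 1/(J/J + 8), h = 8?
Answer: 170969123/7363503 + 190177*I*√9966/7363503 ≈ 23.218 + 2.5783*I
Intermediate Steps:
W(J) = ⅑ (W(J) = 1/(1 + 8) = 1/9 = ⅑)
n(E, L) = E*L
(n(W(h), -115) - 21118)/((14*(-64) - 3) + √(-4952 - 5014)) = ((⅑)*(-115) - 21118)/((14*(-64) - 3) + √(-4952 - 5014)) = (-115/9 - 21118)/((-896 - 3) + √(-9966)) = -190177/(9*(-899 + I*√9966))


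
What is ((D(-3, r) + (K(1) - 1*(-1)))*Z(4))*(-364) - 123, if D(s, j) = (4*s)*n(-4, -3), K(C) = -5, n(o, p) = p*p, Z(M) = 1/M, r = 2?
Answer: 10069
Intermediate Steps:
n(o, p) = p²
D(s, j) = 36*s (D(s, j) = (4*s)*(-3)² = (4*s)*9 = 36*s)
((D(-3, r) + (K(1) - 1*(-1)))*Z(4))*(-364) - 123 = ((36*(-3) + (-5 - 1*(-1)))/4)*(-364) - 123 = ((-108 + (-5 + 1))*(¼))*(-364) - 123 = ((-108 - 4)*(¼))*(-364) - 123 = -112*¼*(-364) - 123 = -28*(-364) - 123 = 10192 - 123 = 10069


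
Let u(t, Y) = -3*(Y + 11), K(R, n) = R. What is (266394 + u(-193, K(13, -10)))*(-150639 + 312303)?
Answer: 43054679808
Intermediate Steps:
u(t, Y) = -33 - 3*Y (u(t, Y) = -3*(11 + Y) = -33 - 3*Y)
(266394 + u(-193, K(13, -10)))*(-150639 + 312303) = (266394 + (-33 - 3*13))*(-150639 + 312303) = (266394 + (-33 - 39))*161664 = (266394 - 72)*161664 = 266322*161664 = 43054679808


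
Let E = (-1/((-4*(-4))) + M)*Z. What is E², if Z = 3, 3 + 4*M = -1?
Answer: 2601/256 ≈ 10.160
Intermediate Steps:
M = -1 (M = -¾ + (¼)*(-1) = -¾ - ¼ = -1)
E = -51/16 (E = (-1/((-4*(-4))) - 1)*3 = (-1/16 - 1)*3 = -17/16*3 = -51/16 ≈ -3.1875)
E² = (-51/16)² = 2601/256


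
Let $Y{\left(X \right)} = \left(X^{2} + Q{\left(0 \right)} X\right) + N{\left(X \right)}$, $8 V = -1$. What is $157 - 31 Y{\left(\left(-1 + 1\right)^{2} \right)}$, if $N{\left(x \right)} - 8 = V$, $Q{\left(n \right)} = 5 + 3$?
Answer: $- \frac{697}{8} \approx -87.125$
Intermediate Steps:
$Q{\left(n \right)} = 8$
$V = - \frac{1}{8}$ ($V = \frac{1}{8} \left(-1\right) = - \frac{1}{8} \approx -0.125$)
$N{\left(x \right)} = \frac{63}{8}$ ($N{\left(x \right)} = 8 - \frac{1}{8} = \frac{63}{8}$)
$Y{\left(X \right)} = \frac{63}{8} + X^{2} + 8 X$ ($Y{\left(X \right)} = \left(X^{2} + 8 X\right) + \frac{63}{8} = \frac{63}{8} + X^{2} + 8 X$)
$157 - 31 Y{\left(\left(-1 + 1\right)^{2} \right)} = 157 - 31 \left(\frac{63}{8} + \left(\left(-1 + 1\right)^{2}\right)^{2} + 8 \left(-1 + 1\right)^{2}\right) = 157 - 31 \left(\frac{63}{8} + \left(0^{2}\right)^{2} + 8 \cdot 0^{2}\right) = 157 - 31 \left(\frac{63}{8} + 0^{2} + 8 \cdot 0\right) = 157 - 31 \left(\frac{63}{8} + 0 + 0\right) = 157 - \frac{1953}{8} = - \frac{697}{8}$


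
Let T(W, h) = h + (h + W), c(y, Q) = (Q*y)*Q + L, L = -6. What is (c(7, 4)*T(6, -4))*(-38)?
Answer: 8056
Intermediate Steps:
c(y, Q) = -6 + y*Q² (c(y, Q) = (Q*y)*Q - 6 = y*Q² - 6 = -6 + y*Q²)
T(W, h) = W + 2*h (T(W, h) = h + (W + h) = W + 2*h)
(c(7, 4)*T(6, -4))*(-38) = ((-6 + 7*4²)*(6 + 2*(-4)))*(-38) = ((-6 + 7*16)*(6 - 8))*(-38) = ((-6 + 112)*(-2))*(-38) = (106*(-2))*(-38) = -212*(-38) = 8056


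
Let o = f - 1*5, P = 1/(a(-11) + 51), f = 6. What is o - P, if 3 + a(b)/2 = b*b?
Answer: 286/287 ≈ 0.99652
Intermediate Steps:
a(b) = -6 + 2*b² (a(b) = -6 + 2*(b*b) = -6 + 2*b²)
P = 1/287 (P = 1/((-6 + 2*(-11)²) + 51) = 1/((-6 + 2*121) + 51) = 1/((-6 + 242) + 51) = 1/(236 + 51) = 1/287 ≈ 0.0034843)
o = 1 (o = 6 - 1*5 = 6 - 5 = 1)
o - P = 1 - 1*1/287 = 1 - 1/287 = 286/287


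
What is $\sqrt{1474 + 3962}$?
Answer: $6 \sqrt{151} \approx 73.729$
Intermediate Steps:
$\sqrt{1474 + 3962} = \sqrt{5436} = 6 \sqrt{151}$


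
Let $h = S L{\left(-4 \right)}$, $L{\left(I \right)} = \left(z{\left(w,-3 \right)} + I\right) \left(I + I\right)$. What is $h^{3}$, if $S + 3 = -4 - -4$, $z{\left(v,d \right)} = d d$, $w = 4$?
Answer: $1728000$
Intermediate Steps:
$z{\left(v,d \right)} = d^{2}$
$L{\left(I \right)} = 2 I \left(9 + I\right)$ ($L{\left(I \right)} = \left(\left(-3\right)^{2} + I\right) \left(I + I\right) = \left(9 + I\right) 2 I = 2 I \left(9 + I\right)$)
$S = -3$ ($S = -3 - 0 = -3 + \left(-4 + 4\right) = -3 + 0 = -3$)
$h = 120$ ($h = - 3 \cdot 2 \left(-4\right) \left(9 - 4\right) = - 3 \cdot 2 \left(-4\right) 5 = \left(-3\right) \left(-40\right) = 120$)
$h^{3} = 120^{3} = 1728000$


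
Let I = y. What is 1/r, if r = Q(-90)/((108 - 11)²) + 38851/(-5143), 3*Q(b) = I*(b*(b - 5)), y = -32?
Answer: -48390487/834590659 ≈ -0.057981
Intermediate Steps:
I = -32
Q(b) = -32*b*(-5 + b)/3 (Q(b) = (-32*b*(b - 5))/3 = (-32*b*(-5 + b))/3 = -32*b*(-5 + b)/3)
r = -834590659/48390487 (r = ((32/3)*(-90)*(5 - 1*(-90)))/((108 - 11)²) + 38851/(-5143) = ((32/3)*(-90)*(5 + 90))/(97²) + 38851*(-1/5143) = ((32/3)*(-90)*95)/9409 - 38851/5143 = -91200*1/9409 - 38851/5143 = -91200/9409 - 38851/5143 = -834590659/48390487 ≈ -17.247)
1/r = 1/(-834590659/48390487) = -48390487/834590659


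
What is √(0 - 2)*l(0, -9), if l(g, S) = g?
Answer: 0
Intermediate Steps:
√(0 - 2)*l(0, -9) = √(0 - 2)*0 = √(-2)*0 = (I*√2)*0 = 0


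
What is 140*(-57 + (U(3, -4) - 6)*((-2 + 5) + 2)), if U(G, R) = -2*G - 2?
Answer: -17780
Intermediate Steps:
U(G, R) = -2 - 2*G
140*(-57 + (U(3, -4) - 6)*((-2 + 5) + 2)) = 140*(-57 + ((-2 - 2*3) - 6)*((-2 + 5) + 2)) = 140*(-57 + ((-2 - 6) - 6)*(3 + 2)) = 140*(-57 + (-8 - 6)*5) = 140*(-57 - 14*5) = 140*(-57 - 70) = 140*(-127) = -17780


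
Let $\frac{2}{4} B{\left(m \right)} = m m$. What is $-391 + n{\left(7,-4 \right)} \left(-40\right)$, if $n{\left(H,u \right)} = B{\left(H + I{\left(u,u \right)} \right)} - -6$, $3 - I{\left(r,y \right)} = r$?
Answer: $-16311$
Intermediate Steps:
$I{\left(r,y \right)} = 3 - r$
$B{\left(m \right)} = 2 m^{2}$ ($B{\left(m \right)} = 2 m m = 2 m^{2}$)
$n{\left(H,u \right)} = 6 + 2 \left(3 + H - u\right)^{2}$ ($n{\left(H,u \right)} = 2 \left(H - \left(-3 + u\right)\right)^{2} - -6 = 2 \left(3 + H - u\right)^{2} + 6 = 6 + 2 \left(3 + H - u\right)^{2}$)
$-391 + n{\left(7,-4 \right)} \left(-40\right) = -391 + \left(6 + 2 \left(3 + 7 - -4\right)^{2}\right) \left(-40\right) = -391 + \left(6 + 2 \left(3 + 7 + 4\right)^{2}\right) \left(-40\right) = -391 + \left(6 + 2 \cdot 14^{2}\right) \left(-40\right) = -391 + \left(6 + 2 \cdot 196\right) \left(-40\right) = -391 + \left(6 + 392\right) \left(-40\right) = -391 + 398 \left(-40\right) = -391 - 15920 = -16311$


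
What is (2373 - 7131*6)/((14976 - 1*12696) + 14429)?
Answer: -40413/16709 ≈ -2.4186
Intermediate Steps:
(2373 - 7131*6)/((14976 - 1*12696) + 14429) = (2373 - 42786)/((14976 - 12696) + 14429) = -40413/(2280 + 14429) = -40413/16709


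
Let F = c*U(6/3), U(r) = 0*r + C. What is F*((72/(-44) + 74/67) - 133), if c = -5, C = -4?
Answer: -1968260/737 ≈ -2670.6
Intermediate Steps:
U(r) = -4 (U(r) = 0*r - 4 = 0 - 4 = -4)
F = 20 (F = -5*(-4) = 20)
F*((72/(-44) + 74/67) - 133) = 20*((72/(-44) + 74/67) - 133) = 20*((72*(-1/44) + 74*(1/67)) - 133) = 20*((-18/11 + 74/67) - 133) = 20*(-392/737 - 133) = 20*(-98413/737) = -1968260/737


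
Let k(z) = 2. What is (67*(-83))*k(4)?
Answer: -11122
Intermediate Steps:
(67*(-83))*k(4) = (67*(-83))*2 = -5561*2 = -11122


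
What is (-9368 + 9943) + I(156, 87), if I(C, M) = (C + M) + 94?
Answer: 912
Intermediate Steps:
I(C, M) = 94 + C + M
(-9368 + 9943) + I(156, 87) = (-9368 + 9943) + (94 + 156 + 87) = 575 + 337 = 912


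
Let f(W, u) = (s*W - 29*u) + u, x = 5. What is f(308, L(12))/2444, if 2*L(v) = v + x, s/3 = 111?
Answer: 51163/1222 ≈ 41.868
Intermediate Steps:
s = 333 (s = 3*111 = 333)
L(v) = 5/2 + v/2 (L(v) = (v + 5)/2 = (5 + v)/2 = 5/2 + v/2)
f(W, u) = -28*u + 333*W (f(W, u) = (333*W - 29*u) + u = (-29*u + 333*W) + u = -28*u + 333*W)
f(308, L(12))/2444 = (-28*(5/2 + (1/2)*12) + 333*308)/2444 = (-28*(5/2 + 6) + 102564)*(1/2444) = (-28*17/2 + 102564)*(1/2444) = (-238 + 102564)*(1/2444) = 102326*(1/2444) = 51163/1222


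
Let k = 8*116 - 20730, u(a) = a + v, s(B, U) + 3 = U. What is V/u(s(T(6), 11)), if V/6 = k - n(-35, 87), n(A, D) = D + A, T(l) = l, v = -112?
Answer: 29781/26 ≈ 1145.4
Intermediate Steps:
s(B, U) = -3 + U
n(A, D) = A + D
u(a) = -112 + a (u(a) = a - 112 = -112 + a)
k = -19802 (k = 928 - 20730 = -19802)
V = -119124 (V = 6*(-19802 - (-35 + 87)) = 6*(-19802 - 1*52) = 6*(-19802 - 52) = 6*(-19854) = -119124)
V/u(s(T(6), 11)) = -119124/(-112 + (-3 + 11)) = -119124/(-112 + 8) = -119124/(-104) = -119124*(-1/104) = 29781/26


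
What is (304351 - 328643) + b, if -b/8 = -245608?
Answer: 1940572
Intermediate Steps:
b = 1964864 (b = -8*(-245608) = 1964864)
(304351 - 328643) + b = (304351 - 328643) + 1964864 = -24292 + 1964864 = 1940572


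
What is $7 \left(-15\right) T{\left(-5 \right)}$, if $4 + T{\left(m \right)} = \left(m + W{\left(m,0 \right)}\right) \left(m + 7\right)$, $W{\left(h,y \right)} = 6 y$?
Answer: $1470$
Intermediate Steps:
$T{\left(m \right)} = -4 + m \left(7 + m\right)$ ($T{\left(m \right)} = -4 + \left(m + 6 \cdot 0\right) \left(m + 7\right) = -4 + \left(m + 0\right) \left(7 + m\right) = -4 + m \left(7 + m\right)$)
$7 \left(-15\right) T{\left(-5 \right)} = 7 \left(-15\right) \left(-4 + \left(-5\right)^{2} + 7 \left(-5\right)\right) = - 105 \left(-4 + 25 - 35\right) = \left(-105\right) \left(-14\right) = 1470$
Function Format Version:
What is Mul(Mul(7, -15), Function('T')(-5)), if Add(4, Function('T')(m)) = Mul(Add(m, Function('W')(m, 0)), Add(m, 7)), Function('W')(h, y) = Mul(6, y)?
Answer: 1470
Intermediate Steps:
Function('T')(m) = Add(-4, Mul(m, Add(7, m))) (Function('T')(m) = Add(-4, Mul(Add(m, Mul(6, 0)), Add(m, 7))) = Add(-4, Mul(Add(m, 0), Add(7, m))) = Add(-4, Mul(m, Add(7, m))))
Mul(Mul(7, -15), Function('T')(-5)) = Mul(Mul(7, -15), Add(-4, Pow(-5, 2), Mul(7, -5))) = Mul(-105, Add(-4, 25, -35)) = Mul(-105, -14) = 1470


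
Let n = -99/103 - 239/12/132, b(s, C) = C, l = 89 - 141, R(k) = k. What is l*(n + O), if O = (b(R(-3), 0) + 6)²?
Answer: -73996507/40788 ≈ -1814.2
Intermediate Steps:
l = -52
O = 36 (O = (0 + 6)² = 6² = 36)
n = -181433/163152 (n = -99*1/103 - 239*1/12*(1/132) = -99/103 - 239/12*1/132 = -99/103 - 239/1584 = -181433/163152 ≈ -1.1120)
l*(n + O) = -52*(-181433/163152 + 36) = -52*5692039/163152 = -73996507/40788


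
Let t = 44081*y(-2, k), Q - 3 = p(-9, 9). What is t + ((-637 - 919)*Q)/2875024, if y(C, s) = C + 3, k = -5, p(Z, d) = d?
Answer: 7920869642/179689 ≈ 44081.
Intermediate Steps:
y(C, s) = 3 + C
Q = 12 (Q = 3 + 9 = 12)
t = 44081 (t = 44081*(3 - 2) = 44081*1 = 44081)
t + ((-637 - 919)*Q)/2875024 = 44081 + ((-637 - 919)*12)/2875024 = 44081 - 1556*12*(1/2875024) = 44081 - 18672*1/2875024 = 44081 - 1167/179689 = 7920869642/179689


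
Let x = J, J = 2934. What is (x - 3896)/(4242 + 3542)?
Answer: -481/3892 ≈ -0.12359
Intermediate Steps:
x = 2934
(x - 3896)/(4242 + 3542) = (2934 - 3896)/(4242 + 3542) = -962/7784 = -962*1/7784 = -481/3892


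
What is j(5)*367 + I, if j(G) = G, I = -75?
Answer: 1760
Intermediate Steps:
j(5)*367 + I = 5*367 - 75 = 1835 - 75 = 1760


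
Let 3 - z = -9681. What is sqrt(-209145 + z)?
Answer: I*sqrt(199461) ≈ 446.61*I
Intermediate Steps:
z = 9684 (z = 3 - 1*(-9681) = 3 + 9681 = 9684)
sqrt(-209145 + z) = sqrt(-209145 + 9684) = sqrt(-199461) = I*sqrt(199461)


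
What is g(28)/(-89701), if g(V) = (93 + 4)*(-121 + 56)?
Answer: 6305/89701 ≈ 0.070289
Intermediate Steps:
g(V) = -6305 (g(V) = 97*(-65) = -6305)
g(28)/(-89701) = -6305/(-89701) = -6305*(-1/89701) = 6305/89701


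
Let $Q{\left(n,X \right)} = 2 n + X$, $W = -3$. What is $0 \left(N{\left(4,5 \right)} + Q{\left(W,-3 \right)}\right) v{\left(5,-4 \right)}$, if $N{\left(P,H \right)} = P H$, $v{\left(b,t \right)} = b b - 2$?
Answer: $0$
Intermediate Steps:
$v{\left(b,t \right)} = -2 + b^{2}$ ($v{\left(b,t \right)} = b^{2} - 2 = -2 + b^{2}$)
$N{\left(P,H \right)} = H P$
$Q{\left(n,X \right)} = X + 2 n$
$0 \left(N{\left(4,5 \right)} + Q{\left(W,-3 \right)}\right) v{\left(5,-4 \right)} = 0 \left(5 \cdot 4 + \left(-3 + 2 \left(-3\right)\right)\right) \left(-2 + 5^{2}\right) = 0 \left(20 - 9\right) \left(-2 + 25\right) = 0 \left(20 - 9\right) 23 = 0 \cdot 11 \cdot 23 = 0 \cdot 23 = 0$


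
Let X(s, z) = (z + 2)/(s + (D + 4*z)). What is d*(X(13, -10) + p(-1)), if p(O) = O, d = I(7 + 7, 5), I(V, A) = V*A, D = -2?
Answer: -1470/29 ≈ -50.690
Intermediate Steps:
I(V, A) = A*V
d = 70 (d = 5*(7 + 7) = 5*14 = 70)
X(s, z) = (2 + z)/(-2 + s + 4*z) (X(s, z) = (z + 2)/(s + (-2 + 4*z)) = (2 + z)/(-2 + s + 4*z))
d*(X(13, -10) + p(-1)) = 70*((2 - 10)/(-2 + 13 + 4*(-10)) - 1) = 70*(-8/(-2 + 13 - 40) - 1) = 70*(-8/(-29) - 1) = 70*(-1/29*(-8) - 1) = 70*(8/29 - 1) = 70*(-21/29) = -1470/29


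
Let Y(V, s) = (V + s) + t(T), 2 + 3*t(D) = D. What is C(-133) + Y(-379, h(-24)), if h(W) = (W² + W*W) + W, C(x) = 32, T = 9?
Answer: 2350/3 ≈ 783.33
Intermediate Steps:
t(D) = -⅔ + D/3
h(W) = W + 2*W² (h(W) = (W² + W²) + W = 2*W² + W = W + 2*W²)
Y(V, s) = 7/3 + V + s (Y(V, s) = (V + s) + (-⅔ + (⅓)*9) = (V + s) + (-⅔ + 3) = (V + s) + 7/3 = 7/3 + V + s)
C(-133) + Y(-379, h(-24)) = 32 + (7/3 - 379 - 24*(1 + 2*(-24))) = 32 + (7/3 - 379 - 24*(1 - 48)) = 32 + (7/3 - 379 - 24*(-47)) = 32 + (7/3 - 379 + 1128) = 32 + 2254/3 = 2350/3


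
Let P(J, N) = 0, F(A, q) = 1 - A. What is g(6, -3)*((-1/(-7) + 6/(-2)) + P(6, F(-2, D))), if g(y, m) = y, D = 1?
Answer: -120/7 ≈ -17.143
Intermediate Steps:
g(6, -3)*((-1/(-7) + 6/(-2)) + P(6, F(-2, D))) = 6*((-1/(-7) + 6/(-2)) + 0) = 6*((-1*(-⅐) + 6*(-½)) + 0) = 6*((⅐ - 3) + 0) = 6*(-20/7 + 0) = 6*(-20/7) = -120/7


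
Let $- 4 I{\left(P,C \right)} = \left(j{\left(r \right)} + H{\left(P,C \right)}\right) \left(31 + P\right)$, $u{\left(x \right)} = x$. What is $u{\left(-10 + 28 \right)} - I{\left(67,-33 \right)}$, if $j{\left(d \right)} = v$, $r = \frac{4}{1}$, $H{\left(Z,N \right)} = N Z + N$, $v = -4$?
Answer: $-55058$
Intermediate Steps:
$H{\left(Z,N \right)} = N + N Z$
$r = 4$ ($r = 4 \cdot 1 = 4$)
$j{\left(d \right)} = -4$
$I{\left(P,C \right)} = - \frac{\left(-4 + C \left(1 + P\right)\right) \left(31 + P\right)}{4}$
$u{\left(-10 + 28 \right)} - I{\left(67,-33 \right)} = \left(-10 + 28\right) - \left(31 + 67 - - \frac{1023 \left(1 + 67\right)}{4} - \left(- \frac{33}{4}\right) 67 \left(1 + 67\right)\right) = 18 - \left(31 + 67 - \left(- \frac{1023}{4}\right) 68 - \left(- \frac{33}{4}\right) 67 \cdot 68\right) = 18 - \left(31 + 67 + 17391 + 37587\right) = 18 - 55076 = -55058$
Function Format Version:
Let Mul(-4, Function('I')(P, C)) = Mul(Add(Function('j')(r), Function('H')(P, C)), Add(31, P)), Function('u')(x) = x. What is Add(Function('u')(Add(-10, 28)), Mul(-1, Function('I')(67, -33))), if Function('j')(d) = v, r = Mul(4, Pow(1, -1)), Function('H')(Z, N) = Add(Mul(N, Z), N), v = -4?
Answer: -55058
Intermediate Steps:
Function('H')(Z, N) = Add(N, Mul(N, Z))
r = 4 (r = Mul(4, 1) = 4)
Function('j')(d) = -4
Function('I')(P, C) = Mul(Rational(-1, 4), Add(-4, Mul(C, Add(1, P))), Add(31, P)) (Function('I')(P, C) = Mul(Rational(-1, 4), Mul(Add(-4, Mul(C, Add(1, P))), Add(31, P))) = Mul(Rational(-1, 4), Add(-4, Mul(C, Add(1, P))), Add(31, P)))
Add(Function('u')(Add(-10, 28)), Mul(-1, Function('I')(67, -33))) = Add(Add(-10, 28), Mul(-1, Add(31, 67, Mul(Rational(-31, 4), -33, Add(1, 67)), Mul(Rational(-1, 4), -33, 67, Add(1, 67))))) = Add(18, Mul(-1, Add(31, 67, Mul(Rational(-31, 4), -33, 68), Mul(Rational(-1, 4), -33, 67, 68)))) = Add(18, Mul(-1, Add(31, 67, 17391, 37587))) = Add(18, Mul(-1, 55076)) = Add(18, -55076) = -55058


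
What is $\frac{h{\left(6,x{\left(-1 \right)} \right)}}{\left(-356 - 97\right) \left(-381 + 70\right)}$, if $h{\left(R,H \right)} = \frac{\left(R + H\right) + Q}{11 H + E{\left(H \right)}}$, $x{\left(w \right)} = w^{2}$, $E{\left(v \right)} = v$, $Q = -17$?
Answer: $- \frac{5}{845298} \approx -5.9151 \cdot 10^{-6}$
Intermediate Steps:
$h{\left(R,H \right)} = \frac{-17 + H + R}{12 H}$ ($h{\left(R,H \right)} = \frac{\left(R + H\right) - 17}{11 H + H} = \frac{\left(H + R\right) - 17}{12 H} = \left(-17 + H + R\right) \frac{1}{12 H} = \frac{-17 + H + R}{12 H}$)
$\frac{h{\left(6,x{\left(-1 \right)} \right)}}{\left(-356 - 97\right) \left(-381 + 70\right)} = \frac{\frac{1}{12} \frac{1}{\left(-1\right)^{2}} \left(-17 + \left(-1\right)^{2} + 6\right)}{\left(-356 - 97\right) \left(-381 + 70\right)} = \frac{\frac{1}{12} \cdot 1^{-1} \left(-17 + 1 + 6\right)}{\left(-453\right) \left(-311\right)} = \frac{\frac{1}{12} \cdot 1 \left(-10\right)}{140883} = \left(- \frac{5}{6}\right) \frac{1}{140883} = - \frac{5}{845298}$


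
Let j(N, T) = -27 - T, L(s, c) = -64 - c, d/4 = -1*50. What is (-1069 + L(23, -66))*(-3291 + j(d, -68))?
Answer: 3467750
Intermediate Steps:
d = -200 (d = 4*(-1*50) = 4*(-50) = -200)
(-1069 + L(23, -66))*(-3291 + j(d, -68)) = (-1069 + (-64 - 1*(-66)))*(-3291 + (-27 - 1*(-68))) = (-1069 + (-64 + 66))*(-3291 + (-27 + 68)) = (-1069 + 2)*(-3291 + 41) = -1067*(-3250) = 3467750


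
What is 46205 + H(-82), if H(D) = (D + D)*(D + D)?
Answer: 73101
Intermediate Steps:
H(D) = 4*D² (H(D) = (2*D)*(2*D) = 4*D²)
46205 + H(-82) = 46205 + 4*(-82)² = 46205 + 4*6724 = 46205 + 26896 = 73101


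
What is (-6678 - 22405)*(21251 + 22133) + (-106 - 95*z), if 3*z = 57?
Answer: -1261738783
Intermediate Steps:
z = 19 (z = (⅓)*57 = 19)
(-6678 - 22405)*(21251 + 22133) + (-106 - 95*z) = (-6678 - 22405)*(21251 + 22133) + (-106 - 95*19) = -29083*43384 + (-106 - 1805) = -1261736872 - 1911 = -1261738783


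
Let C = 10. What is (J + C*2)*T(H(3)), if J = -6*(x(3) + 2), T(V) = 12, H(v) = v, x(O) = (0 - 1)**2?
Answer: 24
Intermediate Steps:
x(O) = 1 (x(O) = (-1)**2 = 1)
J = -18 (J = -6*(1 + 2) = -6*3 = -18)
(J + C*2)*T(H(3)) = (-18 + 10*2)*12 = (-18 + 20)*12 = 2*12 = 24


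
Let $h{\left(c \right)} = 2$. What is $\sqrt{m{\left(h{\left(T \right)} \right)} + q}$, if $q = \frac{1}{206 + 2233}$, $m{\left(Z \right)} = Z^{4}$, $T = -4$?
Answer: $\frac{5 \sqrt{423031}}{813} \approx 4.0001$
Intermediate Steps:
$q = \frac{1}{2439} \approx 0.00041$
$\sqrt{m{\left(h{\left(T \right)} \right)} + q} = \sqrt{2^{4} + \frac{1}{2439}} = \sqrt{16 + \frac{1}{2439}} = \sqrt{\frac{39025}{2439}} = \frac{5 \sqrt{423031}}{813}$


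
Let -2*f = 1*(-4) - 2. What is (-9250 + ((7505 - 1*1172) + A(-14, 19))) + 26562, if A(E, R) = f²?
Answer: 23654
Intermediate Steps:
f = 3 (f = -(1*(-4) - 2)/2 = -(-4 - 2)/2 = -½*(-6) = 3)
A(E, R) = 9 (A(E, R) = 3² = 9)
(-9250 + ((7505 - 1*1172) + A(-14, 19))) + 26562 = (-9250 + ((7505 - 1*1172) + 9)) + 26562 = (-9250 + ((7505 - 1172) + 9)) + 26562 = (-9250 + (6333 + 9)) + 26562 = (-9250 + 6342) + 26562 = -2908 + 26562 = 23654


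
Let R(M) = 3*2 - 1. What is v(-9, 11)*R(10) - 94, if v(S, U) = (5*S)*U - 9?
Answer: -2614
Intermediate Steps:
v(S, U) = -9 + 5*S*U (v(S, U) = 5*S*U - 9 = -9 + 5*S*U)
R(M) = 5 (R(M) = 6 - 1 = 5)
v(-9, 11)*R(10) - 94 = (-9 + 5*(-9)*11)*5 - 94 = (-9 - 495)*5 - 94 = -504*5 - 94 = -2520 - 94 = -2614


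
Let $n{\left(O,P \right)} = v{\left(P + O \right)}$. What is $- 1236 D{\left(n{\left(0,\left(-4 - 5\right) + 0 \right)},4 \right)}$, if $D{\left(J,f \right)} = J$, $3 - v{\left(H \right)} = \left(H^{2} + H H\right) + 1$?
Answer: $197760$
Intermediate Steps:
$v{\left(H \right)} = 2 - 2 H^{2}$ ($v{\left(H \right)} = 3 - \left(\left(H^{2} + H H\right) + 1\right) = 3 - \left(\left(H^{2} + H^{2}\right) + 1\right) = 3 - \left(2 H^{2} + 1\right) = 3 - \left(1 + 2 H^{2}\right) = 2 - 2 H^{2}$)
$n{\left(O,P \right)} = 2 - 2 \left(O + P\right)^{2}$ ($n{\left(O,P \right)} = 2 - 2 \left(P + O\right)^{2} = 2 - 2 \left(O + P\right)^{2}$)
$- 1236 D{\left(n{\left(0,\left(-4 - 5\right) + 0 \right)},4 \right)} = - 1236 \left(2 - 2 \left(0 + \left(\left(-4 - 5\right) + 0\right)\right)^{2}\right) = - 1236 \left(2 - 2 \left(0 + \left(-9 + 0\right)\right)^{2}\right) = - 1236 \left(2 - 2 \left(0 - 9\right)^{2}\right) = - 1236 \left(2 - 2 \left(-9\right)^{2}\right) = - 1236 \left(2 - 162\right) = \left(-1236\right) \left(-160\right) = 197760$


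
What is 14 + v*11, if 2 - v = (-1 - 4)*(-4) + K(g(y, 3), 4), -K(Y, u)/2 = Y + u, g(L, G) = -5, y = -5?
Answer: -206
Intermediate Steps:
K(Y, u) = -2*Y - 2*u (K(Y, u) = -2*(Y + u) = -2*Y - 2*u)
v = -20 (v = 2 - ((-1 - 4)*(-4) + (-2*(-5) - 2*4)) = 2 - (-5*(-4) + (10 - 8)) = 2 - (20 + 2) = 2 - 1*22 = 2 - 22 = -20)
14 + v*11 = 14 - 20*11 = 14 - 220 = -206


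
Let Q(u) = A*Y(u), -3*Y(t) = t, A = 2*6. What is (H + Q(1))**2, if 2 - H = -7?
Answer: 25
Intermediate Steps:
H = 9 (H = 2 - 1*(-7) = 2 + 7 = 9)
A = 12
Y(t) = -t/3
Q(u) = -4*u (Q(u) = 12*(-u/3) = -4*u)
(H + Q(1))**2 = (9 - 4*1)**2 = (9 - 4)**2 = 5**2 = 25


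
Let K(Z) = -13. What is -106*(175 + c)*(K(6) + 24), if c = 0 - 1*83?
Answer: -107272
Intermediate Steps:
c = -83 (c = 0 - 83 = -83)
-106*(175 + c)*(K(6) + 24) = -106*(175 - 83)*(-13 + 24) = -9752*11 = -106*1012 = -107272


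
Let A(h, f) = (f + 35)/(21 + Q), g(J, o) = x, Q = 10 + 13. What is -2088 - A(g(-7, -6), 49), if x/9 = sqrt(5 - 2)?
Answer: -22989/11 ≈ -2089.9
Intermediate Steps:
x = 9*sqrt(3) (x = 9*sqrt(5 - 2) = 9*sqrt(3) ≈ 15.588)
Q = 23
g(J, o) = 9*sqrt(3)
A(h, f) = 35/44 + f/44 (A(h, f) = (f + 35)/(21 + 23) = (35 + f)/44 = (35 + f)*(1/44) = 35/44 + f/44)
-2088 - A(g(-7, -6), 49) = -2088 - (35/44 + (1/44)*49) = -2088 - (35/44 + 49/44) = -2088 - 1*21/11 = -2088 - 21/11 = -22989/11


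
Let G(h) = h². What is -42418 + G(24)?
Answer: -41842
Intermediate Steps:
-42418 + G(24) = -42418 + 24² = -42418 + 576 = -41842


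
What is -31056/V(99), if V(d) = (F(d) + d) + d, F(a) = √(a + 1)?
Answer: -1941/13 ≈ -149.31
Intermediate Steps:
F(a) = √(1 + a)
V(d) = √(1 + d) + 2*d (V(d) = (√(1 + d) + d) + d = (d + √(1 + d)) + d = √(1 + d) + 2*d)
-31056/V(99) = -31056/(√(1 + 99) + 2*99) = -31056/(√100 + 198) = -31056/(10 + 198) = -31056/208 = -31056*1/208 = -1941/13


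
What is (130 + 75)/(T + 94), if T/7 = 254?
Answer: 205/1872 ≈ 0.10951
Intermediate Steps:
T = 1778 (T = 7*254 = 1778)
(130 + 75)/(T + 94) = (130 + 75)/(1778 + 94) = 205/1872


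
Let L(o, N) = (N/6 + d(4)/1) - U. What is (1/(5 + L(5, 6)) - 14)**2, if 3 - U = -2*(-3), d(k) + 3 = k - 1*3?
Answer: 9409/49 ≈ 192.02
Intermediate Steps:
d(k) = -6 + k (d(k) = -3 + (k - 1*3) = -3 + (k - 3) = -3 + (-3 + k) = -6 + k)
U = -3 (U = 3 - (-2)*(-3) = 3 - 1*6 = 3 - 6 = -3)
L(o, N) = 1 + N/6 (L(o, N) = (N/6 + (-6 + 4)/1) - 1*(-3) = (N*(1/6) - 2*1) + 3 = (N/6 - 2) + 3 = (-2 + N/6) + 3 = 1 + N/6)
(1/(5 + L(5, 6)) - 14)**2 = (1/(5 + (1 + (1/6)*6)) - 14)**2 = (1/(5 + (1 + 1)) - 14)**2 = (1/(5 + 2) - 14)**2 = (1/7 - 14)**2 = (-97/7)**2 = 9409/49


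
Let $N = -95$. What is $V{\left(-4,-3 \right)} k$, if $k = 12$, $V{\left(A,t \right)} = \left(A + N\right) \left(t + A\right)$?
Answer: $8316$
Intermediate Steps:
$V{\left(A,t \right)} = \left(-95 + A\right) \left(A + t\right)$ ($V{\left(A,t \right)} = \left(A - 95\right) \left(t + A\right) = \left(-95 + A\right) \left(A + t\right)$)
$V{\left(-4,-3 \right)} k = \left(\left(-4\right)^{2} - -380 - -285 - -12\right) 12 = \left(16 + 380 + 285 + 12\right) 12 = 693 \cdot 12 = 8316$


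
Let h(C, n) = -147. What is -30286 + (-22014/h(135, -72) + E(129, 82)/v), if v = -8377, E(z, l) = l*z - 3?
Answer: -12370633027/410473 ≈ -30138.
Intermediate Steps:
E(z, l) = -3 + l*z
-30286 + (-22014/h(135, -72) + E(129, 82)/v) = -30286 + (-22014/(-147) + (-3 + 82*129)/(-8377)) = -30286 + (-22014*(-1/147) + (-3 + 10578)*(-1/8377)) = -30286 + (7338/49 + 10575*(-1/8377)) = -30286 + (7338/49 - 10575/8377) = -30286 + 60952251/410473 = -12370633027/410473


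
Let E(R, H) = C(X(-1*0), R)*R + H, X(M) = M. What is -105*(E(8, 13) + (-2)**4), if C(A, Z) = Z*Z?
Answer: -56805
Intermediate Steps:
C(A, Z) = Z**2
E(R, H) = H + R**3 (E(R, H) = R**2*R + H = R**3 + H = H + R**3)
-105*(E(8, 13) + (-2)**4) = -105*((13 + 8**3) + (-2)**4) = -105*((13 + 512) + 16) = -105*(525 + 16) = -105*541 = -56805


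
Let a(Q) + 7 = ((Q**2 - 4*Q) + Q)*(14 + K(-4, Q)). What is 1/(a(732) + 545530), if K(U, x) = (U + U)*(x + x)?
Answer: -1/6241834821 ≈ -1.6021e-10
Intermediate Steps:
K(U, x) = 4*U*x (K(U, x) = (2*U)*(2*x) = 4*U*x)
a(Q) = -7 + (14 - 16*Q)*(Q**2 - 3*Q) (a(Q) = -7 + ((Q**2 - 4*Q) + Q)*(14 + 4*(-4)*Q) = -7 + (Q**2 - 3*Q)*(14 - 16*Q) = -7 + (14 - 16*Q)*(Q**2 - 3*Q))
1/(a(732) + 545530) = 1/((-7 - 42*732 - 16*732**3 + 62*732**2) + 545530) = 1/((-7 - 30744 - 16*392223168 + 62*535824) + 545530) = 1/((-7 - 30744 - 6275570688 + 33221088) + 545530) = 1/(-6242380351 + 545530) = 1/(-6241834821) = -1/6241834821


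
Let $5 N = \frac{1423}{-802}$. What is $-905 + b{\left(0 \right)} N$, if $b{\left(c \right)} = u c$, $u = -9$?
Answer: $-905$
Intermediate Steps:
$b{\left(c \right)} = - 9 c$
$N = - \frac{1423}{4010}$ ($N = \frac{1423 \frac{1}{-802}}{5} = \frac{1423 \left(- \frac{1}{802}\right)}{5} = \frac{1}{5} \left(- \frac{1423}{802}\right) = - \frac{1423}{4010} \approx -0.35486$)
$-905 + b{\left(0 \right)} N = -905 + \left(-9\right) 0 \left(- \frac{1423}{4010}\right) = -905 + 0 \left(- \frac{1423}{4010}\right) = -905 + 0 = -905$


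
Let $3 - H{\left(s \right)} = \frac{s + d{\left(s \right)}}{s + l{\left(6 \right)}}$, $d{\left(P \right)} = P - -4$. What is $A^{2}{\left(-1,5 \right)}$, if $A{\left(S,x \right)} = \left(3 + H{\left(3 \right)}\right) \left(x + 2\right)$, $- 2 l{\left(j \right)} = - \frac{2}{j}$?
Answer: $\frac{142884}{361} \approx 395.8$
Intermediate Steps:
$d{\left(P \right)} = 4 + P$ ($d{\left(P \right)} = P + 4 = 4 + P$)
$l{\left(j \right)} = \frac{1}{j}$ ($l{\left(j \right)} = - \frac{\left(-2\right) \frac{1}{j}}{2} = \frac{1}{j}$)
$H{\left(s \right)} = 3 - \frac{4 + 2 s}{\frac{1}{6} + s}$ ($H{\left(s \right)} = 3 - \frac{s + \left(4 + s\right)}{s + \frac{1}{6}} = 3 - \frac{4 + 2 s}{s + \frac{1}{6}} = 3 - \frac{4 + 2 s}{\frac{1}{6} + s}$)
$A{\left(S,x \right)} = \frac{108}{19} + \frac{54 x}{19}$ ($A{\left(S,x \right)} = \left(3 + \frac{3 \left(-7 + 2 \cdot 3\right)}{1 + 6 \cdot 3}\right) \left(x + 2\right) = \left(3 + \frac{3 \left(-7 + 6\right)}{1 + 18}\right) \left(2 + x\right) = \left(3 + 3 \cdot \frac{1}{19} \left(-1\right)\right) \left(2 + x\right) = \left(3 - \frac{3}{19}\right) \left(2 + x\right) = \frac{54 \left(2 + x\right)}{19} = \frac{108}{19} + \frac{54 x}{19}$)
$A^{2}{\left(-1,5 \right)} = \left(\frac{108}{19} + \frac{54}{19} \cdot 5\right)^{2} = \left(\frac{108}{19} + \frac{270}{19}\right)^{2} = \left(\frac{378}{19}\right)^{2} = \frac{142884}{361}$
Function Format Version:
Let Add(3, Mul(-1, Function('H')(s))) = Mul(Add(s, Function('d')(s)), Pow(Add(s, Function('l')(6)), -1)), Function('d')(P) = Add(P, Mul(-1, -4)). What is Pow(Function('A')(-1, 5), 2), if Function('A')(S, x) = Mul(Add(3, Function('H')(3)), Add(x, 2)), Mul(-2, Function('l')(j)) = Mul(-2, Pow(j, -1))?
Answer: Rational(142884, 361) ≈ 395.80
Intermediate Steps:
Function('d')(P) = Add(4, P) (Function('d')(P) = Add(P, 4) = Add(4, P))
Function('l')(j) = Pow(j, -1) (Function('l')(j) = Mul(Rational(-1, 2), Mul(-2, Pow(j, -1))) = Pow(j, -1))
Function('H')(s) = Add(3, Mul(-1, Pow(Add(Rational(1, 6), s), -1), Add(4, Mul(2, s)))) (Function('H')(s) = Add(3, Mul(-1, Mul(Add(s, Add(4, s)), Pow(Add(s, Pow(6, -1)), -1)))) = Add(3, Mul(-1, Mul(Add(4, Mul(2, s)), Pow(Add(s, Rational(1, 6)), -1)))) = Add(3, Mul(-1, Mul(Add(4, Mul(2, s)), Pow(Add(Rational(1, 6), s), -1)))) = Add(3, Mul(-1, Mul(Pow(Add(Rational(1, 6), s), -1), Add(4, Mul(2, s))))) = Add(3, Mul(-1, Pow(Add(Rational(1, 6), s), -1), Add(4, Mul(2, s)))))
Function('A')(S, x) = Add(Rational(108, 19), Mul(Rational(54, 19), x)) (Function('A')(S, x) = Mul(Add(3, Mul(3, Pow(Add(1, Mul(6, 3)), -1), Add(-7, Mul(2, 3)))), Add(x, 2)) = Mul(Add(3, Mul(3, Pow(Add(1, 18), -1), Add(-7, 6))), Add(2, x)) = Mul(Add(3, Mul(3, Pow(19, -1), -1)), Add(2, x)) = Mul(Add(3, Mul(3, Rational(1, 19), -1)), Add(2, x)) = Mul(Add(3, Rational(-3, 19)), Add(2, x)) = Mul(Rational(54, 19), Add(2, x)) = Add(Rational(108, 19), Mul(Rational(54, 19), x)))
Pow(Function('A')(-1, 5), 2) = Pow(Add(Rational(108, 19), Mul(Rational(54, 19), 5)), 2) = Pow(Add(Rational(108, 19), Rational(270, 19)), 2) = Pow(Rational(378, 19), 2) = Rational(142884, 361)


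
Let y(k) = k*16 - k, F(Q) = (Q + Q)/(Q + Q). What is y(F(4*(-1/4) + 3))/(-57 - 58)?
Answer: -3/23 ≈ -0.13043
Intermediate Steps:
F(Q) = 1 (F(Q) = (2*Q)/((2*Q)) = (2*Q)*(1/(2*Q)) = 1)
y(k) = 15*k (y(k) = 16*k - k = 15*k)
y(F(4*(-1/4) + 3))/(-57 - 58) = (15*1)/(-57 - 58) = 15/(-115) = 15*(-1/115) = -3/23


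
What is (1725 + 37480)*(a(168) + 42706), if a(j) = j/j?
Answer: 1674327935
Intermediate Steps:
a(j) = 1
(1725 + 37480)*(a(168) + 42706) = (1725 + 37480)*(1 + 42706) = 39205*42707 = 1674327935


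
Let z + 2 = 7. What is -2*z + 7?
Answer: -3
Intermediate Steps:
z = 5 (z = -2 + 7 = 5)
-2*z + 7 = -2*5 + 7 = -10 + 7 = -3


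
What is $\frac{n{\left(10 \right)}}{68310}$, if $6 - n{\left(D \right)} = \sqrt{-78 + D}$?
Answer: $\frac{1}{11385} - \frac{i \sqrt{17}}{34155} \approx 8.7835 \cdot 10^{-5} - 0.00012072 i$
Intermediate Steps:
$n{\left(D \right)} = 6 - \sqrt{-78 + D}$
$\frac{n{\left(10 \right)}}{68310} = \frac{6 - \sqrt{-78 + 10}}{68310} = \left(6 - \sqrt{-68}\right) \frac{1}{68310} = \left(6 - 2 i \sqrt{17}\right) \frac{1}{68310} = \frac{1}{11385} - \frac{i \sqrt{17}}{34155}$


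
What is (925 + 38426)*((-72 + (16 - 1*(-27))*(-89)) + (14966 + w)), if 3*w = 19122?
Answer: 686320791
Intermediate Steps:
w = 6374 (w = (⅓)*19122 = 6374)
(925 + 38426)*((-72 + (16 - 1*(-27))*(-89)) + (14966 + w)) = (925 + 38426)*((-72 + (16 - 1*(-27))*(-89)) + (14966 + 6374)) = 39351*((-72 + (16 + 27)*(-89)) + 21340) = 39351*((-72 + 43*(-89)) + 21340) = 39351*((-72 - 3827) + 21340) = 39351*(-3899 + 21340) = 39351*17441 = 686320791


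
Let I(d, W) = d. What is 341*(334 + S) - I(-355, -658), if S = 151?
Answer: 165740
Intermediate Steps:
341*(334 + S) - I(-355, -658) = 341*(334 + 151) - 1*(-355) = 341*485 + 355 = 165385 + 355 = 165740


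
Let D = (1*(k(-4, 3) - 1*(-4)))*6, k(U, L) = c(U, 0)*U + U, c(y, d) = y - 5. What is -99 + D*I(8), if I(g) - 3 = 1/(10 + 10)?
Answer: 2799/5 ≈ 559.80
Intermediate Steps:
I(g) = 61/20 (I(g) = 3 + 1/(10 + 10) = 3 + 1/20 = 61/20)
c(y, d) = -5 + y
k(U, L) = U + U*(-5 + U) (k(U, L) = (-5 + U)*U + U = U*(-5 + U) + U = U + U*(-5 + U))
D = 216 (D = (1*(-4*(-4 - 4) - 1*(-4)))*6 = (1*(-4*(-8) + 4))*6 = (1*(32 + 4))*6 = (1*36)*6 = 36*6 = 216)
-99 + D*I(8) = -99 + 216*(61/20) = -99 + 3294/5 = 2799/5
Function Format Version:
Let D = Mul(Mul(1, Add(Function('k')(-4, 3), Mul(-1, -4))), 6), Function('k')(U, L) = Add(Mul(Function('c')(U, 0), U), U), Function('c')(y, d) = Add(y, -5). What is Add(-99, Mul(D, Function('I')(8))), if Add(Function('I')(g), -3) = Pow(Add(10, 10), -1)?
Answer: Rational(2799, 5) ≈ 559.80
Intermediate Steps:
Function('I')(g) = Rational(61, 20) (Function('I')(g) = Add(3, Pow(Add(10, 10), -1)) = Add(3, Pow(20, -1)) = Add(3, Rational(1, 20)) = Rational(61, 20))
Function('c')(y, d) = Add(-5, y)
Function('k')(U, L) = Add(U, Mul(U, Add(-5, U))) (Function('k')(U, L) = Add(Mul(Add(-5, U), U), U) = Add(Mul(U, Add(-5, U)), U) = Add(U, Mul(U, Add(-5, U))))
D = 216 (D = Mul(Mul(1, Add(Mul(-4, Add(-4, -4)), Mul(-1, -4))), 6) = Mul(Mul(1, Add(Mul(-4, -8), 4)), 6) = Mul(Mul(1, Add(32, 4)), 6) = Mul(Mul(1, 36), 6) = Mul(36, 6) = 216)
Add(-99, Mul(D, Function('I')(8))) = Add(-99, Mul(216, Rational(61, 20))) = Add(-99, Rational(3294, 5)) = Rational(2799, 5)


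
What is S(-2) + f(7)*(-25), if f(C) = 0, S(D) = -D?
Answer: 2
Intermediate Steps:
S(-2) + f(7)*(-25) = -1*(-2) + 0*(-25) = 2 + 0 = 2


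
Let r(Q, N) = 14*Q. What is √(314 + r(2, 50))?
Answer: 3*√38 ≈ 18.493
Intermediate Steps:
√(314 + r(2, 50)) = √(314 + 14*2) = √(314 + 28) = √342 = 3*√38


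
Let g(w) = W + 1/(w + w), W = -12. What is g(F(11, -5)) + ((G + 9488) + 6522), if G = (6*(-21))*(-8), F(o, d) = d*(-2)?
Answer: 340121/20 ≈ 17006.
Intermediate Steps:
F(o, d) = -2*d
G = 1008 (G = -126*(-8) = 1008)
g(w) = -12 + 1/(2*w) (g(w) = -12 + 1/(w + w) = -12 + 1/(2*w))
g(F(11, -5)) + ((G + 9488) + 6522) = (-12 + 1/(2*((-2*(-5))))) + ((1008 + 9488) + 6522) = (-12 + (½)/10) + (10496 + 6522) = (-12 + (½)*(⅒)) + 17018 = (-12 + 1/20) + 17018 = -239/20 + 17018 = 340121/20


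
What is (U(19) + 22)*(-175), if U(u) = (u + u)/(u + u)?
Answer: -4025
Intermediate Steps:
U(u) = 1 (U(u) = (2*u)/((2*u)) = (2*u)*(1/(2*u)) = 1)
(U(19) + 22)*(-175) = (1 + 22)*(-175) = 23*(-175) = -4025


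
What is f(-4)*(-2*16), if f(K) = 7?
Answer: -224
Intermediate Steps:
f(-4)*(-2*16) = 7*(-2*16) = 7*(-1*32) = 7*(-32) = -224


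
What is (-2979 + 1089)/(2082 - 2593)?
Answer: 270/73 ≈ 3.6986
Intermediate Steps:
(-2979 + 1089)/(2082 - 2593) = -1890/(-511) = -1890*(-1/511) = 270/73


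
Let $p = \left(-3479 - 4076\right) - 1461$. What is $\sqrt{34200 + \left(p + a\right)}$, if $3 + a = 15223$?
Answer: $2 \sqrt{10101} \approx 201.01$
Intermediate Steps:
$a = 15220$ ($a = -3 + 15223 = 15220$)
$p = -9016$ ($p = -7555 - 1461 = -9016$)
$\sqrt{34200 + \left(p + a\right)} = \sqrt{34200 + \left(-9016 + 15220\right)} = \sqrt{34200 + 6204} = \sqrt{40404} = 2 \sqrt{10101}$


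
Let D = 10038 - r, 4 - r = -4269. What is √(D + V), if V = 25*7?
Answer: 6*√165 ≈ 77.071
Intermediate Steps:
r = 4273 (r = 4 - 1*(-4269) = 4 + 4269 = 4273)
V = 175
D = 5765 (D = 10038 - 1*4273 = 10038 - 4273 = 5765)
√(D + V) = √(5765 + 175) = √5940 = 6*√165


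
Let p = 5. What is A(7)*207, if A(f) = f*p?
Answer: 7245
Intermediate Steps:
A(f) = 5*f (A(f) = f*5 = 5*f)
A(7)*207 = (5*7)*207 = 35*207 = 7245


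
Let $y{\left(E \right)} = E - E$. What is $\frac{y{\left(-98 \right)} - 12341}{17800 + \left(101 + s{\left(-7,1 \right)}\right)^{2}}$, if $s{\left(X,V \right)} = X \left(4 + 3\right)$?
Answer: $- \frac{12341}{20504} \approx -0.60188$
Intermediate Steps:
$s{\left(X,V \right)} = 7 X$ ($s{\left(X,V \right)} = X 7 = 7 X$)
$y{\left(E \right)} = 0$
$\frac{y{\left(-98 \right)} - 12341}{17800 + \left(101 + s{\left(-7,1 \right)}\right)^{2}} = \frac{0 - 12341}{17800 + \left(101 + 7 \left(-7\right)\right)^{2}} = \frac{0 - 12341}{17800 + \left(101 - 49\right)^{2}} = - \frac{12341}{17800 + 52^{2}} = - \frac{12341}{17800 + 2704} = - \frac{12341}{20504}$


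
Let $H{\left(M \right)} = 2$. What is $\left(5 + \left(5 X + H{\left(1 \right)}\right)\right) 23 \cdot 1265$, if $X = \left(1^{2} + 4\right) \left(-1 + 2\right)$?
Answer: $931040$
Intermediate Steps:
$X = 5$ ($X = \left(1 + 4\right) 1 = 5 \cdot 1 = 5$)
$\left(5 + \left(5 X + H{\left(1 \right)}\right)\right) 23 \cdot 1265 = \left(5 + \left(5 \cdot 5 + 2\right)\right) 23 \cdot 1265 = \left(5 + \left(25 + 2\right)\right) 23 \cdot 1265 = \left(5 + 27\right) 23 \cdot 1265 = 32 \cdot 23 \cdot 1265 = 736 \cdot 1265 = 931040$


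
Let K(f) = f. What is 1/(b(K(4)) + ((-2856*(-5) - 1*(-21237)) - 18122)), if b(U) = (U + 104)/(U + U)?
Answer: 2/34817 ≈ 5.7443e-5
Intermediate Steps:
b(U) = (104 + U)/(2*U) (b(U) = (104 + U)/((2*U)) = (104 + U)*(1/(2*U)) = (104 + U)/(2*U))
1/(b(K(4)) + ((-2856*(-5) - 1*(-21237)) - 18122)) = 1/((½)*(104 + 4)/4 + ((-2856*(-5) - 1*(-21237)) - 18122)) = 1/((½)*(¼)*108 + ((14280 + 21237) - 18122)) = 1/(27/2 + (35517 - 18122)) = 1/(27/2 + 17395) = 1/(34817/2) = 2/34817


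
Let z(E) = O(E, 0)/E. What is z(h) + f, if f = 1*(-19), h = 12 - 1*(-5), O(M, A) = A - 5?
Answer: -328/17 ≈ -19.294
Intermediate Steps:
O(M, A) = -5 + A
h = 17 (h = 12 + 5 = 17)
f = -19
z(E) = -5/E (z(E) = (-5 + 0)/E = -5/E)
z(h) + f = -5/17 - 19 = -328/17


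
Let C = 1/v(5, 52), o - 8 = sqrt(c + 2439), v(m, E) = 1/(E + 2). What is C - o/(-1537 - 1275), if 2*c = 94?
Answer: 37964/703 + sqrt(2486)/2812 ≈ 54.021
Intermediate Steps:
c = 47 (c = (1/2)*94 = 47)
v(m, E) = 1/(2 + E)
o = 8 + sqrt(2486) (o = 8 + sqrt(47 + 2439) = 8 + sqrt(2486) ≈ 57.860)
C = 54 (C = 1/(1/(2 + 52)) = 1/(1/54) = 54)
C - o/(-1537 - 1275) = 54 - (8 + sqrt(2486))/(-1537 - 1275) = 54 - (8 + sqrt(2486))/(-2812) = 54 - (8 + sqrt(2486))*(-1)/2812 = 54 - (-2/703 - sqrt(2486)/2812) = 54 + (2/703 + sqrt(2486)/2812) = 37964/703 + sqrt(2486)/2812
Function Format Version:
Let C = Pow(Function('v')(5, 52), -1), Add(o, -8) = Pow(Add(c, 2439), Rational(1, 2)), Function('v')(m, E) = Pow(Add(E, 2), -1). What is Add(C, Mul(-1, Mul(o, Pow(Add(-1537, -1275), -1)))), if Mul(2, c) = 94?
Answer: Add(Rational(37964, 703), Mul(Rational(1, 2812), Pow(2486, Rational(1, 2)))) ≈ 54.021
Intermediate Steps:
c = 47 (c = Mul(Rational(1, 2), 94) = 47)
Function('v')(m, E) = Pow(Add(2, E), -1)
o = Add(8, Pow(2486, Rational(1, 2))) (o = Add(8, Pow(Add(47, 2439), Rational(1, 2))) = Add(8, Pow(2486, Rational(1, 2))) ≈ 57.860)
C = 54 (C = Pow(Pow(Add(2, 52), -1), -1) = Pow(Pow(54, -1), -1) = Pow(Rational(1, 54), -1) = 54)
Add(C, Mul(-1, Mul(o, Pow(Add(-1537, -1275), -1)))) = Add(54, Mul(-1, Mul(Add(8, Pow(2486, Rational(1, 2))), Pow(Add(-1537, -1275), -1)))) = Add(54, Mul(-1, Mul(Add(8, Pow(2486, Rational(1, 2))), Pow(-2812, -1)))) = Add(54, Mul(-1, Mul(Add(8, Pow(2486, Rational(1, 2))), Rational(-1, 2812)))) = Add(54, Mul(-1, Add(Rational(-2, 703), Mul(Rational(-1, 2812), Pow(2486, Rational(1, 2)))))) = Add(54, Add(Rational(2, 703), Mul(Rational(1, 2812), Pow(2486, Rational(1, 2))))) = Add(Rational(37964, 703), Mul(Rational(1, 2812), Pow(2486, Rational(1, 2))))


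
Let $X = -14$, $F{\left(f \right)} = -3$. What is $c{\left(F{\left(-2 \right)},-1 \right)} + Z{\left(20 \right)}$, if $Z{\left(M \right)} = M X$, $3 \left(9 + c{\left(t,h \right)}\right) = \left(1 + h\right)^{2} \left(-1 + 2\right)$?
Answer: $-289$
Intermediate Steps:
$c{\left(t,h \right)} = -9 + \frac{\left(1 + h\right)^{2}}{3}$ ($c{\left(t,h \right)} = -9 + \frac{\left(1 + h\right)^{2} \left(-1 + 2\right)}{3} = -9 + \frac{\left(1 + h\right)^{2} \cdot 1}{3} = -9 + \frac{\left(1 + h\right)^{2}}{3}$)
$Z{\left(M \right)} = - 14 M$ ($Z{\left(M \right)} = M \left(-14\right) = - 14 M$)
$c{\left(F{\left(-2 \right)},-1 \right)} + Z{\left(20 \right)} = \left(-9 + \frac{\left(1 - 1\right)^{2}}{3}\right) - 280 = \left(-9 + \frac{0^{2}}{3}\right) - 280 = \left(-9 + \frac{1}{3} \cdot 0\right) - 280 = \left(-9 + 0\right) - 280 = -9 - 280 = -289$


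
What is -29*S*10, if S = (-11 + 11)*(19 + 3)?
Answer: 0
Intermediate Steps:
S = 0 (S = 0*22 = 0)
-29*S*10 = -29*0*10 = 0*10 = 0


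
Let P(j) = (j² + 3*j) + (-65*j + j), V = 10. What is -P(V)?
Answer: 510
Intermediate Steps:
P(j) = j² - 61*j (P(j) = (j² + 3*j) - 64*j = j² - 61*j)
-P(V) = -10*(-61 + 10) = -10*(-51) = -1*(-510) = 510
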